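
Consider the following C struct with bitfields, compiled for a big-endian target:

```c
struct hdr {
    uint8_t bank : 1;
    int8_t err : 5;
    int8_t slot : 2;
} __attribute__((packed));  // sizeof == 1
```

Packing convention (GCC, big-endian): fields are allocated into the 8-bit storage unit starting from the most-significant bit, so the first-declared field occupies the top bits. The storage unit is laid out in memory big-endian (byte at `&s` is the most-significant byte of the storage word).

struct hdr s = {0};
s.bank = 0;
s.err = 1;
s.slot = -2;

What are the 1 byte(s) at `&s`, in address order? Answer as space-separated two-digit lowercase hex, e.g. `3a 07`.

[7+:1] bank=0 & 0x1 = 0x0; word=0x00
[2+:5] err=1 & 0x1f = 0x1; word=0x04
[0+:2] slot=-2 & 0x3 = 0x2; word=0x06
word = 0x06 → big-endian bytes:
  [0]=0x06

06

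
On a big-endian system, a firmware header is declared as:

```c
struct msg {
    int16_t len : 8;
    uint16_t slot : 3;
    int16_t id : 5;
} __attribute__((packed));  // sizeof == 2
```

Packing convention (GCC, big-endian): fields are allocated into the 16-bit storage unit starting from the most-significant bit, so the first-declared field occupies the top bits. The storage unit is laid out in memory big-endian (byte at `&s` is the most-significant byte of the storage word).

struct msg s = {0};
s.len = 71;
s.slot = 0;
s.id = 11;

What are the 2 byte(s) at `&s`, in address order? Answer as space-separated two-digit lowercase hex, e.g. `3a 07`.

len (8b) val=71 bits=0x47 at bit 8: 0x4700
slot (3b) val=0 bits=0x0 at bit 5: 0x4700
id (5b) val=11 bits=0xb at bit 0: 0x470b
word = 0x470b → big-endian bytes:
  [0]=0x47  [1]=0x0b

47 0b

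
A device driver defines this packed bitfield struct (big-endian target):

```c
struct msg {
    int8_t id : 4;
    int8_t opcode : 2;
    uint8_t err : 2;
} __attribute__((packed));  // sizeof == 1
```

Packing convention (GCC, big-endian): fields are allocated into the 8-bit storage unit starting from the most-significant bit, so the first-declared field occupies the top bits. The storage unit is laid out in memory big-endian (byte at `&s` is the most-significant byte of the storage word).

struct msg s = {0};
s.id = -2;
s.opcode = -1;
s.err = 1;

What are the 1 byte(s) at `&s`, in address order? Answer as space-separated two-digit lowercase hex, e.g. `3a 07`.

id:4 = -2 → 0xe << 4 → word 0xe0
opcode:2 = -1 → 0x3 << 2 → word 0xec
err:2 = 1 → 0x1 << 0 → word 0xed
word = 0xed → big-endian bytes:
  [0]=0xed

ed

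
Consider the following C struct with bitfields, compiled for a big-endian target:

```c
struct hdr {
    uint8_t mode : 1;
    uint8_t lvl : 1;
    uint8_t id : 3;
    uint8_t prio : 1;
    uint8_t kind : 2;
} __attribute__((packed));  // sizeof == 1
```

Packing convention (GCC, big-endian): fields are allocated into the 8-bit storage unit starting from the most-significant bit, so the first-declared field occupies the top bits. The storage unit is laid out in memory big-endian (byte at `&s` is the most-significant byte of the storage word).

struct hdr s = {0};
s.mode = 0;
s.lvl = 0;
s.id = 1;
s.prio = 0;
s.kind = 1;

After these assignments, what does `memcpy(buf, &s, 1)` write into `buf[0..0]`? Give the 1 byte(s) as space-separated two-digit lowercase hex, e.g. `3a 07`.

09

mode:1 = 0 → 0x0 << 7 → word 0x00
lvl:1 = 0 → 0x0 << 6 → word 0x00
id:3 = 1 → 0x1 << 3 → word 0x08
prio:1 = 0 → 0x0 << 2 → word 0x08
kind:2 = 1 → 0x1 << 0 → word 0x09
word = 0x09 → big-endian bytes:
  [0]=0x09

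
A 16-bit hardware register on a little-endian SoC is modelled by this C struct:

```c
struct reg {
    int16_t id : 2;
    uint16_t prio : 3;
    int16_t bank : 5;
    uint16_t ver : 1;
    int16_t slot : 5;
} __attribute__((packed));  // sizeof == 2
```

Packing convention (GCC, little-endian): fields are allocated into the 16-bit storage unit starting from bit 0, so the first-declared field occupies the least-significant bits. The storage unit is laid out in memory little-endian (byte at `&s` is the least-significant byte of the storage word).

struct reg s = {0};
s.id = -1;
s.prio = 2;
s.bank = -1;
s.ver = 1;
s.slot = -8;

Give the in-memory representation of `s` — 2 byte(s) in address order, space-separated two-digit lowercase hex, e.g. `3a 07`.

eb c7

id (2b) val=-1 bits=0x3 at bit 0: 0x0003
prio (3b) val=2 bits=0x2 at bit 2: 0x000b
bank (5b) val=-1 bits=0x1f at bit 5: 0x03eb
ver (1b) val=1 bits=0x1 at bit 10: 0x07eb
slot (5b) val=-8 bits=0x18 at bit 11: 0xc7eb
word = 0xc7eb → little-endian bytes:
  [0]=0xeb  [1]=0xc7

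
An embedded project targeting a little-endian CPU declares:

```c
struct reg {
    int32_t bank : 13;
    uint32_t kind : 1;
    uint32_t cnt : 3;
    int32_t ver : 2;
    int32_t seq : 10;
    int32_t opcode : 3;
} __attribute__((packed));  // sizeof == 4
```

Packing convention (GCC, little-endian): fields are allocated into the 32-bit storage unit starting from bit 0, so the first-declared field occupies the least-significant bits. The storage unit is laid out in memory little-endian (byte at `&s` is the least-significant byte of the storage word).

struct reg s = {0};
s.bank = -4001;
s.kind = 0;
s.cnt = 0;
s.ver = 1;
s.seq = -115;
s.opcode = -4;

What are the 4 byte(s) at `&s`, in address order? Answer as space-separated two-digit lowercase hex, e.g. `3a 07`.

5f 10 6a 9c

[0+:13] bank=-4001 & 0x1fff = 0x105f; word=0x0000105f
[13+:1] kind=0 & 0x1 = 0x0; word=0x0000105f
[14+:3] cnt=0 & 0x7 = 0x0; word=0x0000105f
[17+:2] ver=1 & 0x3 = 0x1; word=0x0002105f
[19+:10] seq=-115 & 0x3ff = 0x38d; word=0x1c6a105f
[29+:3] opcode=-4 & 0x7 = 0x4; word=0x9c6a105f
word = 0x9c6a105f → little-endian bytes:
  [0]=0x5f  [1]=0x10  [2]=0x6a  [3]=0x9c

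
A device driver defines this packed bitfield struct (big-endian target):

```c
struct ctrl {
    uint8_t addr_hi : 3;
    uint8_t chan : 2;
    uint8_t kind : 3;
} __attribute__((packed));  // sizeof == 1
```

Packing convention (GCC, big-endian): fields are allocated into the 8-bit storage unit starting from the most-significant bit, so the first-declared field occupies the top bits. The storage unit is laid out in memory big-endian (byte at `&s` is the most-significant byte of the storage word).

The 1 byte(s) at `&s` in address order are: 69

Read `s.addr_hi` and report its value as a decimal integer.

[0]=0x69 (big-endian) → word 0x69
addr_hi:3 @ bit 5 → (0x69>>5)&0x7 = 0x3  ←
chan:2 @ bit 3 → (0x69>>3)&0x3 = 0x1
kind:3 @ bit 0 → (0x69>>0)&0x7 = 0x1

3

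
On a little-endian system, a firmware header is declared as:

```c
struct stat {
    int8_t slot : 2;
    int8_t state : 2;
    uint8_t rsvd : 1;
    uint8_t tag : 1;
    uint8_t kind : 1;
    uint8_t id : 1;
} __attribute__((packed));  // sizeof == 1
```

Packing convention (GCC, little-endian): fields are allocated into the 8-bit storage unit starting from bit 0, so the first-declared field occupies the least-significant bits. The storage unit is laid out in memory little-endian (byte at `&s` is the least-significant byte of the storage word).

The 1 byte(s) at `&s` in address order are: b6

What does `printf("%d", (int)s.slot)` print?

[0]=0xb6 (little-endian) → word 0xb6
slot:2 @ bit 0 → (0xb6>>0)&0x3 = 0x2  ←
state:2 @ bit 2 → (0xb6>>2)&0x3 = 0x1
rsvd:1 @ bit 4 → (0xb6>>4)&0x1 = 0x1
tag:1 @ bit 5 → (0xb6>>5)&0x1 = 0x1
kind:1 @ bit 6 → (0xb6>>6)&0x1 = 0x0
id:1 @ bit 7 → (0xb6>>7)&0x1 = 0x1
slot signed 2b, MSB=1: 2 - 4 = -2

-2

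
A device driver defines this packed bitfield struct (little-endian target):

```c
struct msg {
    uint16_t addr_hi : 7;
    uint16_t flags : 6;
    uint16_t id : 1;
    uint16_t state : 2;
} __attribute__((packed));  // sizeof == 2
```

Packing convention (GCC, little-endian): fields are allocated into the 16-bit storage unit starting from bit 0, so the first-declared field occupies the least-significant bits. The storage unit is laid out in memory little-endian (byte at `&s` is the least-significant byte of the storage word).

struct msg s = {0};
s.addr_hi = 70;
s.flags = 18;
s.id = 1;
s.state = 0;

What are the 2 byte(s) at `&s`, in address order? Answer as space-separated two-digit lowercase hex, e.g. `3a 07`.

[0+:7] addr_hi=70 & 0x7f = 0x46; word=0x0046
[7+:6] flags=18 & 0x3f = 0x12; word=0x0946
[13+:1] id=1 & 0x1 = 0x1; word=0x2946
[14+:2] state=0 & 0x3 = 0x0; word=0x2946
word = 0x2946 → little-endian bytes:
  [0]=0x46  [1]=0x29

46 29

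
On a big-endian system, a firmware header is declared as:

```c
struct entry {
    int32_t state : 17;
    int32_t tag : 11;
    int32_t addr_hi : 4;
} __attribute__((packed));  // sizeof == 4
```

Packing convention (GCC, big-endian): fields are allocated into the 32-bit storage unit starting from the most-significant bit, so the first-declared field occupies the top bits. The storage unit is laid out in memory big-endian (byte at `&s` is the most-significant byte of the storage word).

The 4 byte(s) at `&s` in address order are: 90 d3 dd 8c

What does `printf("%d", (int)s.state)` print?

[0]=0x90 [1]=0xd3 [2]=0xdd [3]=0x8c (big-endian) → word 0x90d3dd8c
state [15+:17] = (word>>15) & 0x1ffff = 74151  ←
tag [4+:11] = (word>>4) & 0x7ff = 1496
addr_hi [0+:4] = (word>>0) & 0xf = 12
state signed 17b, MSB=1: 74151 - 131072 = -56921

-56921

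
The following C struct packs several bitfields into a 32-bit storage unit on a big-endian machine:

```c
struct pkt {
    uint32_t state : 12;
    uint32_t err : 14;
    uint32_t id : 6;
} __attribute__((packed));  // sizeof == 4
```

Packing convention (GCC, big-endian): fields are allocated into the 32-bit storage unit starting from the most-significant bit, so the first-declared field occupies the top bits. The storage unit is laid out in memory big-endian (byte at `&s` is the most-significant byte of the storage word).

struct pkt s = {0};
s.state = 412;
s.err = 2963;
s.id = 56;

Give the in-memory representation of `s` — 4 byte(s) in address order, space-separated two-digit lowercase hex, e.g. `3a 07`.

state (12b) val=412 bits=0x19c at bit 20: 0x19c00000
err (14b) val=2963 bits=0xb93 at bit 6: 0x19c2e4c0
id (6b) val=56 bits=0x38 at bit 0: 0x19c2e4f8
word = 0x19c2e4f8 → big-endian bytes:
  [0]=0x19  [1]=0xc2  [2]=0xe4  [3]=0xf8

19 c2 e4 f8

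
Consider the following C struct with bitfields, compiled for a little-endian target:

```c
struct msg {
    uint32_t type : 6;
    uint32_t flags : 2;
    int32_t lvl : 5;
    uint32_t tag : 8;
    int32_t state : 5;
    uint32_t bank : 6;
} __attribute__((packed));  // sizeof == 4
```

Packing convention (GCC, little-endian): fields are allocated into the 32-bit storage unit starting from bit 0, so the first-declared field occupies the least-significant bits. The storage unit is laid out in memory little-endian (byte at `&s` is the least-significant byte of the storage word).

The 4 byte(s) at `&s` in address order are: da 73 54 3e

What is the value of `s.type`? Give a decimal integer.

26

[0]=0xda [1]=0x73 [2]=0x54 [3]=0x3e (little-endian) → word 0x3e5473da
type [0+:6] = (word>>0) & 0x3f = 26  ←
flags [6+:2] = (word>>6) & 0x3 = 3
lvl [8+:5] = (word>>8) & 0x1f = 19
tag [13+:8] = (word>>13) & 0xff = 163
state [21+:5] = (word>>21) & 0x1f = 18
bank [26+:6] = (word>>26) & 0x3f = 15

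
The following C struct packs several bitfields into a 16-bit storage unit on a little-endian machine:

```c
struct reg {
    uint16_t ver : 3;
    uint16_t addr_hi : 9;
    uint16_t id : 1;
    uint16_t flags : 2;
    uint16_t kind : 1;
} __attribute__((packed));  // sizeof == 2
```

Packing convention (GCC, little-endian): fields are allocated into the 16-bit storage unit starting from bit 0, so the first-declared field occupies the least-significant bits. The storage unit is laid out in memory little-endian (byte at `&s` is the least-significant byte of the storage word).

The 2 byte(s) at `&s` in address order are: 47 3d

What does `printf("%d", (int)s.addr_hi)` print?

[0]=0x47 [1]=0x3d (little-endian) → word 0x3d47
ver [0+:3] = (word>>0) & 0x7 = 7
addr_hi [3+:9] = (word>>3) & 0x1ff = 424  ←
id [12+:1] = (word>>12) & 0x1 = 1
flags [13+:2] = (word>>13) & 0x3 = 1
kind [15+:1] = (word>>15) & 0x1 = 0

424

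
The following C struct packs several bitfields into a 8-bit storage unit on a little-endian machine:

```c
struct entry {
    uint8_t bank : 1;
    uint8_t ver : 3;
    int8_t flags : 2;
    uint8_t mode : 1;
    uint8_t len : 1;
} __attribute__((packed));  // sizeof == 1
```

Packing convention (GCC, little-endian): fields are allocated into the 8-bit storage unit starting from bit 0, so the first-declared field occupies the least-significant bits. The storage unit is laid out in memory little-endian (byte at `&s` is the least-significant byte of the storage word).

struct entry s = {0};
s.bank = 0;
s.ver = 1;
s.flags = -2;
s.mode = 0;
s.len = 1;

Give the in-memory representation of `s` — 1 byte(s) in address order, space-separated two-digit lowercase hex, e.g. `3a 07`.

bank (1b) val=0 bits=0x0 at bit 0: 0x00
ver (3b) val=1 bits=0x1 at bit 1: 0x02
flags (2b) val=-2 bits=0x2 at bit 4: 0x22
mode (1b) val=0 bits=0x0 at bit 6: 0x22
len (1b) val=1 bits=0x1 at bit 7: 0xa2
word = 0xa2 → little-endian bytes:
  [0]=0xa2

a2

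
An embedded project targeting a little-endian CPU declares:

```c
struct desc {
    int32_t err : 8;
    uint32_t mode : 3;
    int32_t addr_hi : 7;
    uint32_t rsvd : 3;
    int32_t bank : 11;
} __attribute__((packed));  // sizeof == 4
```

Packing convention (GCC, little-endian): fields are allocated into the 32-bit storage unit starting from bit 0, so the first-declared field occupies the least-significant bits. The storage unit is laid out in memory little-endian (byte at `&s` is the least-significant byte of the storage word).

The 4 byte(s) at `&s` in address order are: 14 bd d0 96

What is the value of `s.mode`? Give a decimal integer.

[0]=0x14 [1]=0xbd [2]=0xd0 [3]=0x96 (little-endian) → word 0x96d0bd14
err:8 @ bit 0 → (0x96d0bd14>>0)&0xff = 0x14
mode:3 @ bit 8 → (0x96d0bd14>>8)&0x7 = 0x5  ←
addr_hi:7 @ bit 11 → (0x96d0bd14>>11)&0x7f = 0x17
rsvd:3 @ bit 18 → (0x96d0bd14>>18)&0x7 = 0x4
bank:11 @ bit 21 → (0x96d0bd14>>21)&0x7ff = 0x4b6

5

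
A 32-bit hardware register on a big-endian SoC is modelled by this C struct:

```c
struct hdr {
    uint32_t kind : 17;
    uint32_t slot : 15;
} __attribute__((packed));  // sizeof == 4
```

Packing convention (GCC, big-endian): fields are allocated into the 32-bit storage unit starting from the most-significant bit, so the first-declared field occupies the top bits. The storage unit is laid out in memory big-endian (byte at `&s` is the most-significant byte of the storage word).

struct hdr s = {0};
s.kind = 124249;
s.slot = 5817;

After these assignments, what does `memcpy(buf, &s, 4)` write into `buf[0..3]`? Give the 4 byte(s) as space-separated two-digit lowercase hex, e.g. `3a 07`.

kind:17 = 124249 → 0x1e559 << 15 → word 0xf2ac8000
slot:15 = 5817 → 0x16b9 << 0 → word 0xf2ac96b9
word = 0xf2ac96b9 → big-endian bytes:
  [0]=0xf2  [1]=0xac  [2]=0x96  [3]=0xb9

f2 ac 96 b9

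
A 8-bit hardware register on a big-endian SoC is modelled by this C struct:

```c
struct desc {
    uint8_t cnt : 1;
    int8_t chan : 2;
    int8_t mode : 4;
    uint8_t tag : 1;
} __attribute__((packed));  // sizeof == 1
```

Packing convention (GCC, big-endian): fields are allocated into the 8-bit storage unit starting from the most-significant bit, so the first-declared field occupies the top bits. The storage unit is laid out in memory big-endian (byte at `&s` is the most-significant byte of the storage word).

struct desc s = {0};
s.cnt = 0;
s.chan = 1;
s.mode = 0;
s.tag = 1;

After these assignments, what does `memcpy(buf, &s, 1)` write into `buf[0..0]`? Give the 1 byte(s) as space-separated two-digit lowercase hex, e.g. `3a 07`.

21

cnt (1b) val=0 bits=0x0 at bit 7: 0x00
chan (2b) val=1 bits=0x1 at bit 5: 0x20
mode (4b) val=0 bits=0x0 at bit 1: 0x20
tag (1b) val=1 bits=0x1 at bit 0: 0x21
word = 0x21 → big-endian bytes:
  [0]=0x21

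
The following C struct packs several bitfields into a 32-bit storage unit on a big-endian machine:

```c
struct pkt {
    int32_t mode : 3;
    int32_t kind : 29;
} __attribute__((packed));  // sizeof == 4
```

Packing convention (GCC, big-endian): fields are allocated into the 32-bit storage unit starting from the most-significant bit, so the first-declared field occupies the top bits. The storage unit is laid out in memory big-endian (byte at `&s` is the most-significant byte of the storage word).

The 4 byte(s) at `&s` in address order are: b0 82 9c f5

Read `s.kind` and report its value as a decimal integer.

-259875595

[0]=0xb0 [1]=0x82 [2]=0x9c [3]=0xf5 (big-endian) → word 0xb0829cf5
mode:3 @ bit 29 → (0xb0829cf5>>29)&0x7 = 0x5
kind:29 @ bit 0 → (0xb0829cf5>>0)&0x1fffffff = 0x10829cf5  ←
kind signed 29b, MSB=1: 276995317 - 536870912 = -259875595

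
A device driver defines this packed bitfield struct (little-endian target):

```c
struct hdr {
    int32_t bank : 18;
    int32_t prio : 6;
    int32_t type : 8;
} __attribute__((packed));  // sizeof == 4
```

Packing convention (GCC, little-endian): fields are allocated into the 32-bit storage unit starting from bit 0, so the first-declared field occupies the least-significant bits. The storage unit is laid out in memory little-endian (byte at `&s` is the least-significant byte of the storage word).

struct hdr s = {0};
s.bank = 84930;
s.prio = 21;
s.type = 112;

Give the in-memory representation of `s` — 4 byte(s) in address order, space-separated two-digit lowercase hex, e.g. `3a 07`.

bank (18b) val=84930 bits=0x14bc2 at bit 0: 0x00014bc2
prio (6b) val=21 bits=0x15 at bit 18: 0x00554bc2
type (8b) val=112 bits=0x70 at bit 24: 0x70554bc2
word = 0x70554bc2 → little-endian bytes:
  [0]=0xc2  [1]=0x4b  [2]=0x55  [3]=0x70

c2 4b 55 70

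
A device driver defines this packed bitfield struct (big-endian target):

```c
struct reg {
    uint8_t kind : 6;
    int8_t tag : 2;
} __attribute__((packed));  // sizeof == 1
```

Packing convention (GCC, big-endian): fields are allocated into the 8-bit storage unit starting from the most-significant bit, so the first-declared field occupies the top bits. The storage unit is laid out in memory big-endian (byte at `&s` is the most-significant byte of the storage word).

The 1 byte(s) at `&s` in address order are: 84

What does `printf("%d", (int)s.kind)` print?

[0]=0x84 (big-endian) → word 0x84
kind:6 @ bit 2 → (0x84>>2)&0x3f = 0x21  ←
tag:2 @ bit 0 → (0x84>>0)&0x3 = 0x0

33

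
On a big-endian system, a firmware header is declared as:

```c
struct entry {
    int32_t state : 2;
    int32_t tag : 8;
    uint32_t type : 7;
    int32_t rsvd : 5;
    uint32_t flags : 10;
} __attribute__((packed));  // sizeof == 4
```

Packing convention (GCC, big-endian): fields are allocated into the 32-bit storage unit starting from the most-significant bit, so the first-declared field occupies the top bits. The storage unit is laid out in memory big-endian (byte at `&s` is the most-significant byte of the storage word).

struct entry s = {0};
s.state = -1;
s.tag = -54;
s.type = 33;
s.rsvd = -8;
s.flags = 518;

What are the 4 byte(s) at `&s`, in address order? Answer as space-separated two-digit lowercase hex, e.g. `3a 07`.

f2 90 e2 06

state:2 = -1 → 0x3 << 30 → word 0xc0000000
tag:8 = -54 → 0xca << 22 → word 0xf2800000
type:7 = 33 → 0x21 << 15 → word 0xf2908000
rsvd:5 = -8 → 0x18 << 10 → word 0xf290e000
flags:10 = 518 → 0x206 << 0 → word 0xf290e206
word = 0xf290e206 → big-endian bytes:
  [0]=0xf2  [1]=0x90  [2]=0xe2  [3]=0x06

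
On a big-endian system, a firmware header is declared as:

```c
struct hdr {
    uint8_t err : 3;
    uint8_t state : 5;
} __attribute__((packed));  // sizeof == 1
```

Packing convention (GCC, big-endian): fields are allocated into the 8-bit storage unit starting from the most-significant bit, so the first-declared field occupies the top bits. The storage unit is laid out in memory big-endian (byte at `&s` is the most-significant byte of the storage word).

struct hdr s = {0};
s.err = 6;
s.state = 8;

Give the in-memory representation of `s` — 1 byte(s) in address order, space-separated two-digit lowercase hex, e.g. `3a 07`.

c8

[5+:3] err=6 & 0x7 = 0x6; word=0xc0
[0+:5] state=8 & 0x1f = 0x8; word=0xc8
word = 0xc8 → big-endian bytes:
  [0]=0xc8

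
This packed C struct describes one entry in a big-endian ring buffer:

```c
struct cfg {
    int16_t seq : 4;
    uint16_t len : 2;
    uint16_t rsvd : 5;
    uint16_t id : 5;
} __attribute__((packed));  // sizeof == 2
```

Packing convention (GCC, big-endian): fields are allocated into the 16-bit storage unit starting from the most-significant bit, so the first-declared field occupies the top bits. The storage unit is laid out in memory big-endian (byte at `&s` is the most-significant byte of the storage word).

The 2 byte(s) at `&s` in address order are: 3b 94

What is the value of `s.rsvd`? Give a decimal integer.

28

[0]=0x3b [1]=0x94 (big-endian) → word 0x3b94
seq:4 @ bit 12 → (0x3b94>>12)&0xf = 0x3
len:2 @ bit 10 → (0x3b94>>10)&0x3 = 0x2
rsvd:5 @ bit 5 → (0x3b94>>5)&0x1f = 0x1c  ←
id:5 @ bit 0 → (0x3b94>>0)&0x1f = 0x14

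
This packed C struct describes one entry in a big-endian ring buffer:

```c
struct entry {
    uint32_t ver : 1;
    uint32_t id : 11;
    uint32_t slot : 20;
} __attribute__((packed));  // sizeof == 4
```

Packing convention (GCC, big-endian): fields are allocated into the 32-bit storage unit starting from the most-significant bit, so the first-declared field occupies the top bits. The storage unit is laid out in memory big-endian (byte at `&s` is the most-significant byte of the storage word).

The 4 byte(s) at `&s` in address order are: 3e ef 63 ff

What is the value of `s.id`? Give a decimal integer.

[0]=0x3e [1]=0xef [2]=0x63 [3]=0xff (big-endian) → word 0x3eef63ff
ver:1 @ bit 31 → (0x3eef63ff>>31)&0x1 = 0x0
id:11 @ bit 20 → (0x3eef63ff>>20)&0x7ff = 0x3ee  ←
slot:20 @ bit 0 → (0x3eef63ff>>0)&0xfffff = 0xf63ff

1006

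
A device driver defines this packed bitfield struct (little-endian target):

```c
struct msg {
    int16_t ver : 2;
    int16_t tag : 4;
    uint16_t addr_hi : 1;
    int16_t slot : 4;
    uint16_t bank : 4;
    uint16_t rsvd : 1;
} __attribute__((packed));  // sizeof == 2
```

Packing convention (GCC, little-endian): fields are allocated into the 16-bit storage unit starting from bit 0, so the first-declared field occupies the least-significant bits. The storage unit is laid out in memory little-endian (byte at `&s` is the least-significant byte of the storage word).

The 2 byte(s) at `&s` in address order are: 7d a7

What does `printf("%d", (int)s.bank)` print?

[0]=0x7d [1]=0xa7 (little-endian) → word 0xa77d
ver [0+:2] = (word>>0) & 0x3 = 1
tag [2+:4] = (word>>2) & 0xf = 15
addr_hi [6+:1] = (word>>6) & 0x1 = 1
slot [7+:4] = (word>>7) & 0xf = 14
bank [11+:4] = (word>>11) & 0xf = 4  ←
rsvd [15+:1] = (word>>15) & 0x1 = 1

4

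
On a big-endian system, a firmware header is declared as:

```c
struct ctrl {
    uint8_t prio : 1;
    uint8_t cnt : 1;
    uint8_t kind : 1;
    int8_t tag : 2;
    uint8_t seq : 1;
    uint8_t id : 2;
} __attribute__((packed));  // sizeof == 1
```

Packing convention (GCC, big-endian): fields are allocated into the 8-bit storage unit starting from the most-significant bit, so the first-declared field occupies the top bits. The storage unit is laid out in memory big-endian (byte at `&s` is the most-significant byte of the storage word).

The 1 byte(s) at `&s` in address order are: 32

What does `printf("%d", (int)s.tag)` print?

[0]=0x32 (big-endian) → word 0x32
prio [7+:1] = (word>>7) & 0x1 = 0
cnt [6+:1] = (word>>6) & 0x1 = 0
kind [5+:1] = (word>>5) & 0x1 = 1
tag [3+:2] = (word>>3) & 0x3 = 2  ←
seq [2+:1] = (word>>2) & 0x1 = 0
id [0+:2] = (word>>0) & 0x3 = 2
tag signed 2b, MSB=1: 2 - 4 = -2

-2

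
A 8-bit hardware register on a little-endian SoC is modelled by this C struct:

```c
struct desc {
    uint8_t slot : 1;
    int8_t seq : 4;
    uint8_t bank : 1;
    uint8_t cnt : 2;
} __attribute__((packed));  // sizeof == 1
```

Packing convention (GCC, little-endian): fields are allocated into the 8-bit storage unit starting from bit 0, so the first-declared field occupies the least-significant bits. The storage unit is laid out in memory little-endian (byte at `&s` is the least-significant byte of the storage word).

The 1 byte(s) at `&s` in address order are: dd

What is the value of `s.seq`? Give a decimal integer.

[0]=0xdd (little-endian) → word 0xdd
slot:1 @ bit 0 → (0xdd>>0)&0x1 = 0x1
seq:4 @ bit 1 → (0xdd>>1)&0xf = 0xe  ←
bank:1 @ bit 5 → (0xdd>>5)&0x1 = 0x0
cnt:2 @ bit 6 → (0xdd>>6)&0x3 = 0x3
seq signed 4b, MSB=1: 14 - 16 = -2

-2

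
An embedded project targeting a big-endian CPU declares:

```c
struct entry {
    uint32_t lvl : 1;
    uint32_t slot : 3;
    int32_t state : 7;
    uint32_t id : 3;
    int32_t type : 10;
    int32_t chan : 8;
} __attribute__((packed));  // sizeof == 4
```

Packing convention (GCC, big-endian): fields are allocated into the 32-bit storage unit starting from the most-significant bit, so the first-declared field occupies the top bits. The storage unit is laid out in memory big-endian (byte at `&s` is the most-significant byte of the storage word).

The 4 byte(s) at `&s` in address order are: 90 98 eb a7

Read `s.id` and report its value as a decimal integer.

[0]=0x90 [1]=0x98 [2]=0xeb [3]=0xa7 (big-endian) → word 0x9098eba7
lvl:1 @ bit 31 → (0x9098eba7>>31)&0x1 = 0x1
slot:3 @ bit 28 → (0x9098eba7>>28)&0x7 = 0x1
state:7 @ bit 21 → (0x9098eba7>>21)&0x7f = 0x4
id:3 @ bit 18 → (0x9098eba7>>18)&0x7 = 0x6  ←
type:10 @ bit 8 → (0x9098eba7>>8)&0x3ff = 0xeb
chan:8 @ bit 0 → (0x9098eba7>>0)&0xff = 0xa7

6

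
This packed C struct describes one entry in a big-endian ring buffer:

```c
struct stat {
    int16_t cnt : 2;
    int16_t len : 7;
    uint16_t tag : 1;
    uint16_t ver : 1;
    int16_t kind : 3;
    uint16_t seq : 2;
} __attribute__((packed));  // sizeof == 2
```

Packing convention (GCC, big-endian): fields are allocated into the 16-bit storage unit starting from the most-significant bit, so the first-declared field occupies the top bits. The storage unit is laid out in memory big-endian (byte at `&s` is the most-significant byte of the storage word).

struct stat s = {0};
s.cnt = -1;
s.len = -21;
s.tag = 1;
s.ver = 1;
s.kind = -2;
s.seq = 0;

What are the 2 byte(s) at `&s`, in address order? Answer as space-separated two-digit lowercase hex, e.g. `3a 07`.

f5 f8

cnt (2b) val=-1 bits=0x3 at bit 14: 0xc000
len (7b) val=-21 bits=0x6b at bit 7: 0xf580
tag (1b) val=1 bits=0x1 at bit 6: 0xf5c0
ver (1b) val=1 bits=0x1 at bit 5: 0xf5e0
kind (3b) val=-2 bits=0x6 at bit 2: 0xf5f8
seq (2b) val=0 bits=0x0 at bit 0: 0xf5f8
word = 0xf5f8 → big-endian bytes:
  [0]=0xf5  [1]=0xf8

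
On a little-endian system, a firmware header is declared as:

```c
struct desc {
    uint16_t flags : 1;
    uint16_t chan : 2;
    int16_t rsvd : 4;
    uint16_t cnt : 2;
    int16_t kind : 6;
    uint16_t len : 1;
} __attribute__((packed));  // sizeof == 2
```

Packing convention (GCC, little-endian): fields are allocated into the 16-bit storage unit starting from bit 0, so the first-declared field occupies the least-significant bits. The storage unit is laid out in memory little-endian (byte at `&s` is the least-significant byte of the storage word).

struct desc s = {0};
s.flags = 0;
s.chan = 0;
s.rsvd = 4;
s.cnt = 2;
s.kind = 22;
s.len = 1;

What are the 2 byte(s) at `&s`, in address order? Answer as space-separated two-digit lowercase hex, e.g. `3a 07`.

20 ad

flags:1 = 0 → 0x0 << 0 → word 0x0000
chan:2 = 0 → 0x0 << 1 → word 0x0000
rsvd:4 = 4 → 0x4 << 3 → word 0x0020
cnt:2 = 2 → 0x2 << 7 → word 0x0120
kind:6 = 22 → 0x16 << 9 → word 0x2d20
len:1 = 1 → 0x1 << 15 → word 0xad20
word = 0xad20 → little-endian bytes:
  [0]=0x20  [1]=0xad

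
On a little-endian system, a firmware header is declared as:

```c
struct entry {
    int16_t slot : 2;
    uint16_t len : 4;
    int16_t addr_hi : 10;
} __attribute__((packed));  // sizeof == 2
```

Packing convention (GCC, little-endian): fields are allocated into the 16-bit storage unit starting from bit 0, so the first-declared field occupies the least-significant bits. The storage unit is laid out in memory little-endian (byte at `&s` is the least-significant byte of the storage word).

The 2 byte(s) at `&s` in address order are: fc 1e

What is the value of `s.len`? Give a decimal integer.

15

[0]=0xfc [1]=0x1e (little-endian) → word 0x1efc
slot:2 @ bit 0 → (0x1efc>>0)&0x3 = 0x0
len:4 @ bit 2 → (0x1efc>>2)&0xf = 0xf  ←
addr_hi:10 @ bit 6 → (0x1efc>>6)&0x3ff = 0x7b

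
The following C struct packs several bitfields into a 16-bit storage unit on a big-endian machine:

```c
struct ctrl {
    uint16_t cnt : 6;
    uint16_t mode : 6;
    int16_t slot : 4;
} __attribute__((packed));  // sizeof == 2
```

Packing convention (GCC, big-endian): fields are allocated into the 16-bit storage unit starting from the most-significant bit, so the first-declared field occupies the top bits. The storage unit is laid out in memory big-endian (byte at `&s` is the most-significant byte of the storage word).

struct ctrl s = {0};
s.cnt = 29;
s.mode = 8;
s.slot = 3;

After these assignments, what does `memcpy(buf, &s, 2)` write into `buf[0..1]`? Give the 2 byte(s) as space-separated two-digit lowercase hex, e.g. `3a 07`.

cnt:6 = 29 → 0x1d << 10 → word 0x7400
mode:6 = 8 → 0x8 << 4 → word 0x7480
slot:4 = 3 → 0x3 << 0 → word 0x7483
word = 0x7483 → big-endian bytes:
  [0]=0x74  [1]=0x83

74 83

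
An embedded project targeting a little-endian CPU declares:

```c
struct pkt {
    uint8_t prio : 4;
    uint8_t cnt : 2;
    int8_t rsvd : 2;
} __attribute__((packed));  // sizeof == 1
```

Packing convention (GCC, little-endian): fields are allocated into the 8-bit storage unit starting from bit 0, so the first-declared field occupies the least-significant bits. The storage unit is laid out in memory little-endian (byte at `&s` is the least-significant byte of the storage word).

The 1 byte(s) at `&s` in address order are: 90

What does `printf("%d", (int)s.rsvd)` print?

[0]=0x90 (little-endian) → word 0x90
prio [0+:4] = (word>>0) & 0xf = 0
cnt [4+:2] = (word>>4) & 0x3 = 1
rsvd [6+:2] = (word>>6) & 0x3 = 2  ←
rsvd signed 2b, MSB=1: 2 - 4 = -2

-2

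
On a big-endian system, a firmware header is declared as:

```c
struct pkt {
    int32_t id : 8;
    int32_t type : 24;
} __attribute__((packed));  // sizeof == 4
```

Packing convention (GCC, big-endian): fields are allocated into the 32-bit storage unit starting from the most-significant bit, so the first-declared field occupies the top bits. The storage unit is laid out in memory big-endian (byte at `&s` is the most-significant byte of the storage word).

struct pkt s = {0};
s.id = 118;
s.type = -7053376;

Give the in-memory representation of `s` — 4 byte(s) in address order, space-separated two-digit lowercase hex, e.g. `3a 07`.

76 94 5f c0

id (8b) val=118 bits=0x76 at bit 24: 0x76000000
type (24b) val=-7053376 bits=0x945fc0 at bit 0: 0x76945fc0
word = 0x76945fc0 → big-endian bytes:
  [0]=0x76  [1]=0x94  [2]=0x5f  [3]=0xc0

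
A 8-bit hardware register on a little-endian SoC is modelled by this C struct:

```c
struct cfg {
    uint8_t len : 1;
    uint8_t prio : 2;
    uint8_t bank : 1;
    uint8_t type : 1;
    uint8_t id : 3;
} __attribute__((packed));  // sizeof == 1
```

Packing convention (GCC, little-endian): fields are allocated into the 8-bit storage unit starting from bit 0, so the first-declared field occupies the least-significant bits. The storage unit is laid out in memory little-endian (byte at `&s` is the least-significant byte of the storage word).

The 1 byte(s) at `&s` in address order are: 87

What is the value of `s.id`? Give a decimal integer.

4

[0]=0x87 (little-endian) → word 0x87
len [0+:1] = (word>>0) & 0x1 = 1
prio [1+:2] = (word>>1) & 0x3 = 3
bank [3+:1] = (word>>3) & 0x1 = 0
type [4+:1] = (word>>4) & 0x1 = 0
id [5+:3] = (word>>5) & 0x7 = 4  ←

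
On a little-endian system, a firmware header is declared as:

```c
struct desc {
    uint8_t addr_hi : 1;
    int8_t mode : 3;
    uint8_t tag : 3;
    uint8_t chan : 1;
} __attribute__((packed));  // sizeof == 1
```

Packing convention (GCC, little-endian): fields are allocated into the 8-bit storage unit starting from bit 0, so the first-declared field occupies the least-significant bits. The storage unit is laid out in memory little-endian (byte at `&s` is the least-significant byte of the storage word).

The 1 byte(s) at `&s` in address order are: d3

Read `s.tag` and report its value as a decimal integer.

[0]=0xd3 (little-endian) → word 0xd3
addr_hi [0+:1] = (word>>0) & 0x1 = 1
mode [1+:3] = (word>>1) & 0x7 = 1
tag [4+:3] = (word>>4) & 0x7 = 5  ←
chan [7+:1] = (word>>7) & 0x1 = 1

5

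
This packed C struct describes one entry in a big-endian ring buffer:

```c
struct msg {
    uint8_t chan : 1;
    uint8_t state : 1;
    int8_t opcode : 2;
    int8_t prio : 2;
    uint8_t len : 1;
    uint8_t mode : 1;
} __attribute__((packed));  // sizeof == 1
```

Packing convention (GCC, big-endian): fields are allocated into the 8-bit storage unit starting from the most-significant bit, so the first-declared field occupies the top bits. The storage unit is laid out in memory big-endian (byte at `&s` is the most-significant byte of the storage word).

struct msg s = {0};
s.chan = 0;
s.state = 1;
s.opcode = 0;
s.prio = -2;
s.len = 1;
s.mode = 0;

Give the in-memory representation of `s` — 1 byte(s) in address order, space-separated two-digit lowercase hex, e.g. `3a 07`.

chan (1b) val=0 bits=0x0 at bit 7: 0x00
state (1b) val=1 bits=0x1 at bit 6: 0x40
opcode (2b) val=0 bits=0x0 at bit 4: 0x40
prio (2b) val=-2 bits=0x2 at bit 2: 0x48
len (1b) val=1 bits=0x1 at bit 1: 0x4a
mode (1b) val=0 bits=0x0 at bit 0: 0x4a
word = 0x4a → big-endian bytes:
  [0]=0x4a

4a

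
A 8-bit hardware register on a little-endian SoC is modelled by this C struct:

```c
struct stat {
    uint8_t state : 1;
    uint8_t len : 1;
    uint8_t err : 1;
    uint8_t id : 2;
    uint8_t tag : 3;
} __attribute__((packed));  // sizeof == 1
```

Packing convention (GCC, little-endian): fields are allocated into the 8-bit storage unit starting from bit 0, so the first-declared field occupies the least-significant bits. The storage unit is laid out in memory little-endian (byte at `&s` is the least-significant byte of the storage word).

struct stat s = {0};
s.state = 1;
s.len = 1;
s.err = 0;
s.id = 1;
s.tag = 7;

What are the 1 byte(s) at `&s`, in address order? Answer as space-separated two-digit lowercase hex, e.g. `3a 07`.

eb

state (1b) val=1 bits=0x1 at bit 0: 0x01
len (1b) val=1 bits=0x1 at bit 1: 0x03
err (1b) val=0 bits=0x0 at bit 2: 0x03
id (2b) val=1 bits=0x1 at bit 3: 0x0b
tag (3b) val=7 bits=0x7 at bit 5: 0xeb
word = 0xeb → little-endian bytes:
  [0]=0xeb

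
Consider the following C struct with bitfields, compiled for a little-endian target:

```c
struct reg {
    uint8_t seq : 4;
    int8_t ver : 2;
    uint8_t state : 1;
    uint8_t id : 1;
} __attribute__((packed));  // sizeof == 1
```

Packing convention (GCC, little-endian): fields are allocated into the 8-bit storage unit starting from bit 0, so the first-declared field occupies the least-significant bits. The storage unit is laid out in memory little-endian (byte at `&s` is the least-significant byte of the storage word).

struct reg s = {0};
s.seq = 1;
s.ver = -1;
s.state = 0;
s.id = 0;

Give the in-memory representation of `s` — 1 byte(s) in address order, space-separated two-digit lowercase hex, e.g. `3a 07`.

seq (4b) val=1 bits=0x1 at bit 0: 0x01
ver (2b) val=-1 bits=0x3 at bit 4: 0x31
state (1b) val=0 bits=0x0 at bit 6: 0x31
id (1b) val=0 bits=0x0 at bit 7: 0x31
word = 0x31 → little-endian bytes:
  [0]=0x31

31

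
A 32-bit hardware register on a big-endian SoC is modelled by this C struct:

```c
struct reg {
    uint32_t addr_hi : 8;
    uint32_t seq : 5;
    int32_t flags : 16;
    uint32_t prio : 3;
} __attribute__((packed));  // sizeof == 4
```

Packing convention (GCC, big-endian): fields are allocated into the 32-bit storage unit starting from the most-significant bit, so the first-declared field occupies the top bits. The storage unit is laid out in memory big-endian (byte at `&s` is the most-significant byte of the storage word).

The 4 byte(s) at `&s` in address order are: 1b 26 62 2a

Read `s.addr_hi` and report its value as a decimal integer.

27

[0]=0x1b [1]=0x26 [2]=0x62 [3]=0x2a (big-endian) → word 0x1b26622a
addr_hi [24+:8] = (word>>24) & 0xff = 27  ←
seq [19+:5] = (word>>19) & 0x1f = 4
flags [3+:16] = (word>>3) & 0xffff = 52293
prio [0+:3] = (word>>0) & 0x7 = 2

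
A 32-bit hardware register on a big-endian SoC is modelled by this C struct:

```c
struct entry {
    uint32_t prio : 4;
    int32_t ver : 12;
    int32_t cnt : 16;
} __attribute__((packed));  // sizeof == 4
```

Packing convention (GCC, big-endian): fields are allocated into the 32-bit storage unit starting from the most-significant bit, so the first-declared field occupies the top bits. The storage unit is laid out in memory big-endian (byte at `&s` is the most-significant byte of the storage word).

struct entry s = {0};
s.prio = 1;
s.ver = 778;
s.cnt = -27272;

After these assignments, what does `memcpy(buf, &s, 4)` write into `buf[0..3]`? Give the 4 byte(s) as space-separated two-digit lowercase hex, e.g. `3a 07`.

prio:4 = 1 → 0x1 << 28 → word 0x10000000
ver:12 = 778 → 0x30a << 16 → word 0x130a0000
cnt:16 = -27272 → 0x9578 << 0 → word 0x130a9578
word = 0x130a9578 → big-endian bytes:
  [0]=0x13  [1]=0x0a  [2]=0x95  [3]=0x78

13 0a 95 78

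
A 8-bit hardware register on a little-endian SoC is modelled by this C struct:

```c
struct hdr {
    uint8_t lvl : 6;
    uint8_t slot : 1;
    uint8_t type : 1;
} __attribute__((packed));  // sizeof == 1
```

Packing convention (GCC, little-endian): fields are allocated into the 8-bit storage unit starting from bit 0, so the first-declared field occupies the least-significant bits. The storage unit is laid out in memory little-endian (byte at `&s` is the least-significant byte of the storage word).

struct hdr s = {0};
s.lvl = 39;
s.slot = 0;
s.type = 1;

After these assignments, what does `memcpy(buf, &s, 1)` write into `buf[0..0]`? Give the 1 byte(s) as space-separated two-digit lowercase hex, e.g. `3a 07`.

a7

[0+:6] lvl=39 & 0x3f = 0x27; word=0x27
[6+:1] slot=0 & 0x1 = 0x0; word=0x27
[7+:1] type=1 & 0x1 = 0x1; word=0xa7
word = 0xa7 → little-endian bytes:
  [0]=0xa7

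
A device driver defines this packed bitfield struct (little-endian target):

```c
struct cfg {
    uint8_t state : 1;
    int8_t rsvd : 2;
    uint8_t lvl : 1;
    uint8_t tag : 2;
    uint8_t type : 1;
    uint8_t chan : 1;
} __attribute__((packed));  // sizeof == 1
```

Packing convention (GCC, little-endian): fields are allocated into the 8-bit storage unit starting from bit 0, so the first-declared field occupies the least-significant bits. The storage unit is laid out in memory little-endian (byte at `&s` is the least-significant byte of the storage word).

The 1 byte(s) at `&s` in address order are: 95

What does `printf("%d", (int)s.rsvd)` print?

[0]=0x95 (little-endian) → word 0x95
state:1 @ bit 0 → (0x95>>0)&0x1 = 0x1
rsvd:2 @ bit 1 → (0x95>>1)&0x3 = 0x2  ←
lvl:1 @ bit 3 → (0x95>>3)&0x1 = 0x0
tag:2 @ bit 4 → (0x95>>4)&0x3 = 0x1
type:1 @ bit 6 → (0x95>>6)&0x1 = 0x0
chan:1 @ bit 7 → (0x95>>7)&0x1 = 0x1
rsvd signed 2b, MSB=1: 2 - 4 = -2

-2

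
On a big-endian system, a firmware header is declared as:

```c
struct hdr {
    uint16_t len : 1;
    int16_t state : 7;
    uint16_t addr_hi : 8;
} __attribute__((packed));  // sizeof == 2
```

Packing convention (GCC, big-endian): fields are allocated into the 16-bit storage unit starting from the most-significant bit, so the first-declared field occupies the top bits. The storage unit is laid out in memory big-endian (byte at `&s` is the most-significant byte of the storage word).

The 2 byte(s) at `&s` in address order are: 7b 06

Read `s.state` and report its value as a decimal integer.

-5

[0]=0x7b [1]=0x06 (big-endian) → word 0x7b06
len:1 @ bit 15 → (0x7b06>>15)&0x1 = 0x0
state:7 @ bit 8 → (0x7b06>>8)&0x7f = 0x7b  ←
addr_hi:8 @ bit 0 → (0x7b06>>0)&0xff = 0x6
state signed 7b, MSB=1: 123 - 128 = -5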